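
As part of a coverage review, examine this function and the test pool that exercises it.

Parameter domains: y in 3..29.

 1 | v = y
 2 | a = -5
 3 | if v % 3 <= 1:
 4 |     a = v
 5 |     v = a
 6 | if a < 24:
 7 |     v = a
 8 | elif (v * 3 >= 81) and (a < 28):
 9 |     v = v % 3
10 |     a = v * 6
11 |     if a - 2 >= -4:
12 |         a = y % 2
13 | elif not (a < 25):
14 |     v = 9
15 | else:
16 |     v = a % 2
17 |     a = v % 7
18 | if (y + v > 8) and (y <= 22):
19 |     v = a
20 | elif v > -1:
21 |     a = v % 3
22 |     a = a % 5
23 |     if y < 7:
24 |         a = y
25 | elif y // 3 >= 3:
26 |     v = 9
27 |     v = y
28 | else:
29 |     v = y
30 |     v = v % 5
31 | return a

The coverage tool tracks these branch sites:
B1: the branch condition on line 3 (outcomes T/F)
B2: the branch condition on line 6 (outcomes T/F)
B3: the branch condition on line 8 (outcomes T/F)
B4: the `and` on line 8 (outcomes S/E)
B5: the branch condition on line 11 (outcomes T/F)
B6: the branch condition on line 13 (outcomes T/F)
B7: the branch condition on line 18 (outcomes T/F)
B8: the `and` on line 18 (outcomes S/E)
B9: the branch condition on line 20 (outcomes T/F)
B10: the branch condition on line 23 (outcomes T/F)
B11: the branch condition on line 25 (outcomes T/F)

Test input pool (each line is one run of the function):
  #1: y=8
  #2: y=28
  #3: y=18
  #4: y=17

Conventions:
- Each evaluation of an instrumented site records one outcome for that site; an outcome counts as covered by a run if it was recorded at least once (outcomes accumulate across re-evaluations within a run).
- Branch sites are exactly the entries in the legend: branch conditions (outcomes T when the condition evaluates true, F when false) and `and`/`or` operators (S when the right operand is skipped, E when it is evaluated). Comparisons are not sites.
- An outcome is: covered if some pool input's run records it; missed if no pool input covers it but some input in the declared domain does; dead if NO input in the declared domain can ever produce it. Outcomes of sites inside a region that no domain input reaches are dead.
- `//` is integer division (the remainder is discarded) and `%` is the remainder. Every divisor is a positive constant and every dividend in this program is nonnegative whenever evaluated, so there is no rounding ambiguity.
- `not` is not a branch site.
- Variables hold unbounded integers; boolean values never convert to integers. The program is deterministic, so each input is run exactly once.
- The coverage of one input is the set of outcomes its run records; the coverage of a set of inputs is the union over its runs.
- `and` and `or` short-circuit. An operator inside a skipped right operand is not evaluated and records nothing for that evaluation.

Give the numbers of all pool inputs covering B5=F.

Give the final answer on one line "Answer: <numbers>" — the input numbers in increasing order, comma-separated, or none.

input #1 (y=8): never hits B5=F
input #2 (y=28): never hits B5=F
input #3 (y=18): never hits B5=F
input #4 (y=17): never hits B5=F

Answer: none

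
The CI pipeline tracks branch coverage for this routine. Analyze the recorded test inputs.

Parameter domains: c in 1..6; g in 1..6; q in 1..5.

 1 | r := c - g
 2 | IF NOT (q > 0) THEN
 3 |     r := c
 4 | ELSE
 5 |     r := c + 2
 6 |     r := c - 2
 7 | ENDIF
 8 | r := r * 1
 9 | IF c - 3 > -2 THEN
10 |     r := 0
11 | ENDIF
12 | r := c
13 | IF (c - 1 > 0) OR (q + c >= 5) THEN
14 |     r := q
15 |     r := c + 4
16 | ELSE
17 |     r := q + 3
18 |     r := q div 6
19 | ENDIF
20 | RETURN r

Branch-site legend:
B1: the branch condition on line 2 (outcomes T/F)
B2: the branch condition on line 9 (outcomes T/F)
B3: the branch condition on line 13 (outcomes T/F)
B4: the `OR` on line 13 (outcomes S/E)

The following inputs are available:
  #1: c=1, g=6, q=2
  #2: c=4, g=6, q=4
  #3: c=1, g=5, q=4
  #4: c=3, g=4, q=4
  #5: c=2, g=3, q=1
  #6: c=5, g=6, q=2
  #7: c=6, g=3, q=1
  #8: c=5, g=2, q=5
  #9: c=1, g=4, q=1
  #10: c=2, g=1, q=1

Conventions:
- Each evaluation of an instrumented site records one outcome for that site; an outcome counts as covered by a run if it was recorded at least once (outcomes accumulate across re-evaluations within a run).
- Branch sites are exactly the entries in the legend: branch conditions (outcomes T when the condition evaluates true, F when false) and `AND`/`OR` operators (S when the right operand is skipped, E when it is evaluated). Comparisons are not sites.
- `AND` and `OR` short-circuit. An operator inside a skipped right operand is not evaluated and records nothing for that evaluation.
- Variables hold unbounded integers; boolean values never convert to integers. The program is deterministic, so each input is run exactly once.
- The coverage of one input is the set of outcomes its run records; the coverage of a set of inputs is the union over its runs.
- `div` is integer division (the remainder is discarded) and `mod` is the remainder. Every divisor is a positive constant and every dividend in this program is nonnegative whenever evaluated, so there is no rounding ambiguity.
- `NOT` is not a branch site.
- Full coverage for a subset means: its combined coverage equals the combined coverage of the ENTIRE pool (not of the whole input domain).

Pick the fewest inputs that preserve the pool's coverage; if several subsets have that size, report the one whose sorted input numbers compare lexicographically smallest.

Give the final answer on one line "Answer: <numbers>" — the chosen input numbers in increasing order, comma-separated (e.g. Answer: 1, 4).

input #1, c=1, g=6, q=2: outcomes B1=F, B2=F, B3=F, B4=E
input #2, c=4, g=6, q=4: outcomes B1=F, B2=T, B3=T, B4=S
input #3, c=1, g=5, q=4: outcomes B1=F, B2=F, B3=T, B4=E
input #4, c=3, g=4, q=4: outcomes B1=F, B2=T, B3=T, B4=S
input #5, c=2, g=3, q=1: outcomes B1=F, B2=T, B3=T, B4=S
input #6, c=5, g=6, q=2: outcomes B1=F, B2=T, B3=T, B4=S
input #7, c=6, g=3, q=1: outcomes B1=F, B2=T, B3=T, B4=S
input #8, c=5, g=2, q=5: outcomes B1=F, B2=T, B3=T, B4=S
input #9, c=1, g=4, q=1: outcomes B1=F, B2=F, B3=F, B4=E
input #10, c=2, g=1, q=1: outcomes B1=F, B2=T, B3=T, B4=S
together the pool reaches 7 outcomes: B1=F, B2=T, B2=F, B3=T, B3=F, B4=S, B4=E
every size-1 subset falls short of the 7 outcomes (best: 4/7)
size 2: inputs {1, 2} cover all 7 outcomes, and no lexicographically smaller subset of this size does

Answer: 1, 2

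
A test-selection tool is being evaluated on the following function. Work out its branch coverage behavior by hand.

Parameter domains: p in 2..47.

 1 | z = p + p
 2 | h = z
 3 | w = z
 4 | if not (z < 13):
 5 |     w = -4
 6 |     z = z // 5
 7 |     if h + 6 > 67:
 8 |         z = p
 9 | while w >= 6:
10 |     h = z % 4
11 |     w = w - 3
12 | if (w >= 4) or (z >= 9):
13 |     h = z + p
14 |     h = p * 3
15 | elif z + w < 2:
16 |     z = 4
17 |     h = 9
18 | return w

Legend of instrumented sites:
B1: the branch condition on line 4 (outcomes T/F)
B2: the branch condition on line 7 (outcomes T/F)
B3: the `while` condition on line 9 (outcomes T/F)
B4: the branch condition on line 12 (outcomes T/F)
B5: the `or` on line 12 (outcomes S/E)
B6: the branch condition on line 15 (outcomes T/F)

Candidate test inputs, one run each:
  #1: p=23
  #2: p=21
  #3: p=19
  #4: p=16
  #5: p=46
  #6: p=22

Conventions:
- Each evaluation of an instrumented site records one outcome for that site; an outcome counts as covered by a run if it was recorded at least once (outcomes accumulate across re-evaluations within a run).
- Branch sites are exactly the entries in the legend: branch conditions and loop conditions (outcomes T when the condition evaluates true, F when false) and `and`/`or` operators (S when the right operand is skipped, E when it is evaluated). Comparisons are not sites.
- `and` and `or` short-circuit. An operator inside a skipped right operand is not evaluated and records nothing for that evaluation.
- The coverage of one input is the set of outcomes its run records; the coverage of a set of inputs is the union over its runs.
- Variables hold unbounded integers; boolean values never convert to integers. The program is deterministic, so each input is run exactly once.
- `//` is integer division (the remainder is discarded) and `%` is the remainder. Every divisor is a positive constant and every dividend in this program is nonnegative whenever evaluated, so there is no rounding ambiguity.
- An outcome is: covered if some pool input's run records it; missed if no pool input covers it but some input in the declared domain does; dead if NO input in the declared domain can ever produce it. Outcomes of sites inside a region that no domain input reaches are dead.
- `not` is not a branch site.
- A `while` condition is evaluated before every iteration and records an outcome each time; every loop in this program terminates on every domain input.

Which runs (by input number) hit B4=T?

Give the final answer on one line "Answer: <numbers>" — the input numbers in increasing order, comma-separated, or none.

input #1 (p=23): records B4=T
input #2 (p=21): does not record B4=T
input #3 (p=19): does not record B4=T
input #4 (p=16): does not record B4=T
input #5 (p=46): records B4=T
input #6 (p=22): does not record B4=T

Answer: 1, 5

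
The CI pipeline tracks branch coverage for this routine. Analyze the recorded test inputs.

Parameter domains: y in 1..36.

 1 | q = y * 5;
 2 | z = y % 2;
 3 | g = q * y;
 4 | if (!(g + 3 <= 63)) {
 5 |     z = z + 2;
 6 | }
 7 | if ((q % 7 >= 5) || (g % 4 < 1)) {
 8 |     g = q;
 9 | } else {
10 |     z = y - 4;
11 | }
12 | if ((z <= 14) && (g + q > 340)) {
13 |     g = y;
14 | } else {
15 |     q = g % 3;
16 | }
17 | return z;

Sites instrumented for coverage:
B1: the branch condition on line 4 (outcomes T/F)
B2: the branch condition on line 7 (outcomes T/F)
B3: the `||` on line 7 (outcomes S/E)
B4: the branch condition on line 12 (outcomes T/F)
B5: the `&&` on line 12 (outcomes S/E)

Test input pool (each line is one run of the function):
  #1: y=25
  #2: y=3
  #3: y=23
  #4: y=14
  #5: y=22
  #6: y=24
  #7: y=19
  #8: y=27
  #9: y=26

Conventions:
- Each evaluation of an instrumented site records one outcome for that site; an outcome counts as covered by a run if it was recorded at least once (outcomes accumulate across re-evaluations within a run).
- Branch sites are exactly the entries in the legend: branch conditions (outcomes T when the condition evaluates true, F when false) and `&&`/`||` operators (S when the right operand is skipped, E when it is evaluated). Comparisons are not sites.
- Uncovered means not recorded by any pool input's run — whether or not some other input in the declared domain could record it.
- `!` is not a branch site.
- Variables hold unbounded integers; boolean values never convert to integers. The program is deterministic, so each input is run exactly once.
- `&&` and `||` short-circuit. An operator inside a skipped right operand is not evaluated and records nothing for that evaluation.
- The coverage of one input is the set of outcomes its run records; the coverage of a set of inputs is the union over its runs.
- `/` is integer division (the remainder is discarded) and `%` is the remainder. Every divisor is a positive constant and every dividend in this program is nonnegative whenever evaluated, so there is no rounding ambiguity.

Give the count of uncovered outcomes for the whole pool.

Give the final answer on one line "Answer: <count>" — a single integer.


#1 (y=25) -> B1->T, B3->S, B2->T, B5->E, B4->F; covered: B1=T, B2=T, B3=S, B4=F, B5=E
#2 (y=3) -> B1->F, B3->E, B2->F, B5->E, B4->F; covered: B1=F, B2=F, B3=E, B4=F, B5=E
#3 (y=23) -> B1->T, B3->E, B2->F, B5->S, B4->F; covered: B1=T, B2=F, B3=E, B4=F, B5=S
#4 (y=14) -> B1->T, B3->E, B2->T, B5->E, B4->F; covered: B1=T, B2=T, B3=E, B4=F, B5=E
#5 (y=22) -> B1->T, B3->S, B2->T, B5->E, B4->F; covered: B1=T, B2=T, B3=S, B4=F, B5=E
#6 (y=24) -> B1->T, B3->E, B2->T, B5->E, B4->F; covered: B1=T, B2=T, B3=E, B4=F, B5=E
#7 (y=19) -> B1->T, B3->E, B2->F, B5->S, B4->F; covered: B1=T, B2=F, B3=E, B4=F, B5=S
#8 (y=27) -> B1->T, B3->E, B2->F, B5->S, B4->F; covered: B1=T, B2=F, B3=E, B4=F, B5=S
#9 (y=26) -> B1->T, B3->E, B2->T, B5->E, B4->F; covered: B1=T, B2=T, B3=E, B4=F, B5=E
union over the pool: B1=T, B1=F, B2=T, B2=F, B3=S, B3=E, B4=F, B5=S, B5=E
uncovered (1 of 10): B4=T
Answer: 1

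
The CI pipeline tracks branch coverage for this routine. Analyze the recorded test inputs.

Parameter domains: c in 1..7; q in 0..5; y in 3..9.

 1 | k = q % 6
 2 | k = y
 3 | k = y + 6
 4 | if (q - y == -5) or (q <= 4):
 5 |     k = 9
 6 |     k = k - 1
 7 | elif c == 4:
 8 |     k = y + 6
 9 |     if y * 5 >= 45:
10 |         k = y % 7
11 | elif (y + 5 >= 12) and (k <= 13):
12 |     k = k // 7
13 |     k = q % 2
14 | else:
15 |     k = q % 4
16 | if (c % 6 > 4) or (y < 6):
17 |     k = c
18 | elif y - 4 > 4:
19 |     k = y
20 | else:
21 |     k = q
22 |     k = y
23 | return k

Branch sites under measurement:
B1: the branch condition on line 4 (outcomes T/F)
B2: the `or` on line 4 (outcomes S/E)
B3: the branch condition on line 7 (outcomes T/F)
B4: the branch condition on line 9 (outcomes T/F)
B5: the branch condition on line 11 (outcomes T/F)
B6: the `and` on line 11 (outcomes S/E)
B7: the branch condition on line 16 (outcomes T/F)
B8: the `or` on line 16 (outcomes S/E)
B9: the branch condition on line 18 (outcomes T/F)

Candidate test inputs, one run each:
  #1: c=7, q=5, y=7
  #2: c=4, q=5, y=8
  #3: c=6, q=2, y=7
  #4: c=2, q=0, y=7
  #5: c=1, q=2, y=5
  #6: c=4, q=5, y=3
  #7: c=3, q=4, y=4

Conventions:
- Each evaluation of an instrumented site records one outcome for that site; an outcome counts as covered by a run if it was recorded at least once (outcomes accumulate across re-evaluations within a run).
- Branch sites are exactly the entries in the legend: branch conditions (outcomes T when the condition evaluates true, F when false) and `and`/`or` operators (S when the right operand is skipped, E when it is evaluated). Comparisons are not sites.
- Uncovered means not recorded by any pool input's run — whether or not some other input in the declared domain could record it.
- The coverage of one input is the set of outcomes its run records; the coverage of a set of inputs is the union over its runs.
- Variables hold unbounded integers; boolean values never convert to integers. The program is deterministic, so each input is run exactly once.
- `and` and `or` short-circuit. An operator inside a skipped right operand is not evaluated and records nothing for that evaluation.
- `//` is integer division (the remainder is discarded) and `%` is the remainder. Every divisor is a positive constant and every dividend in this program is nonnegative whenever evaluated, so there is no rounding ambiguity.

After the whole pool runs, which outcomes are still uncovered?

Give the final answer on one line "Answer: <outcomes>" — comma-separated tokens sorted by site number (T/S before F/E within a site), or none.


#1 (c=7, q=5, y=7) -> covered: B1=F, B2=E, B3=F, B5=T, B6=E, B7=F, B8=E, B9=F
#2 (c=4, q=5, y=8) -> covered: B1=F, B2=E, B3=T, B4=F, B7=F, B8=E, B9=F
#3 (c=6, q=2, y=7) -> covered: B1=T, B2=S, B7=F, B8=E, B9=F
#4 (c=2, q=0, y=7) -> covered: B1=T, B2=E, B7=F, B8=E, B9=F
#5 (c=1, q=2, y=5) -> covered: B1=T, B2=E, B7=T, B8=E
#6 (c=4, q=5, y=3) -> covered: B1=F, B2=E, B3=T, B4=F, B7=T, B8=E
#7 (c=3, q=4, y=4) -> covered: B1=T, B2=E, B7=T, B8=E
union over the pool: B1=T, B1=F, B2=S, B2=E, B3=T, B3=F, B4=F, B5=T, B6=E, B7=T, B7=F, B8=E, B9=F
uncovered (5 of 18): B4=T, B5=F, B6=S, B8=S, B9=T
Answer: B4=T, B5=F, B6=S, B8=S, B9=T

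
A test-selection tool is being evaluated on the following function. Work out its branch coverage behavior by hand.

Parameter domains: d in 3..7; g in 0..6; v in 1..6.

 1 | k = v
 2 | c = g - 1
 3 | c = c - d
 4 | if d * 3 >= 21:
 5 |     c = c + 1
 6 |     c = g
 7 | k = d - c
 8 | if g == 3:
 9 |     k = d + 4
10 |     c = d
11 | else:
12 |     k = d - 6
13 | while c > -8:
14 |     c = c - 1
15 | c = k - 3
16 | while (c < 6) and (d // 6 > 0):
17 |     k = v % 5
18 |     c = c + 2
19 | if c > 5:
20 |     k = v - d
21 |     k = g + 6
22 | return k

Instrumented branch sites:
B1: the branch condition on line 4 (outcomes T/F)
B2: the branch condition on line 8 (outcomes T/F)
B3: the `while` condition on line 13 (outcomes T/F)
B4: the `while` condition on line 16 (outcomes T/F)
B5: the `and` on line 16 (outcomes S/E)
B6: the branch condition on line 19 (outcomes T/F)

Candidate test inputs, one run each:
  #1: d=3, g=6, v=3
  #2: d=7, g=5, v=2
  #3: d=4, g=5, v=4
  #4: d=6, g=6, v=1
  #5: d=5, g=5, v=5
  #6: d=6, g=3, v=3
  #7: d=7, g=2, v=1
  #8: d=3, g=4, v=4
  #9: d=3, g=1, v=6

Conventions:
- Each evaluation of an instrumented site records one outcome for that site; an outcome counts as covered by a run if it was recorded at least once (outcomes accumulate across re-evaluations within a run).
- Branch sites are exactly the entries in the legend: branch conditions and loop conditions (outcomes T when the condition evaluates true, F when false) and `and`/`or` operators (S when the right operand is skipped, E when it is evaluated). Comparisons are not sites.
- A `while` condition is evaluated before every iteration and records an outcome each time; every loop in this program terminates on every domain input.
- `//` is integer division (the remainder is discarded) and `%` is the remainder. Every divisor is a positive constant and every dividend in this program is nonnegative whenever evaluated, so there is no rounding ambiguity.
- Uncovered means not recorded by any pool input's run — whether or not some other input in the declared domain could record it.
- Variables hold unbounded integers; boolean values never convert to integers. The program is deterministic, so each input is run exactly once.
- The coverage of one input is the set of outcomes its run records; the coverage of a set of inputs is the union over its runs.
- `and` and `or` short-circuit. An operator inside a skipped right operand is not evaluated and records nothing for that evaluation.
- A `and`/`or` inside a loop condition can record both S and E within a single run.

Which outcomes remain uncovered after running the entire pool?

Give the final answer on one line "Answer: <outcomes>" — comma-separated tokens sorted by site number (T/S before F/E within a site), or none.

#1 (d=3, g=6, v=3) -> B1->F, B2->F, B3->T, B3->T, B3->T, B3->T, B3->T, B3->T, B3->T, B3->T, B3->T, B3->T, B3->F, B5->E, ...; covered: B1=F, B2=F, B3=T, B3=F, B4=F, B5=E, B6=F
#2 (d=7, g=5, v=2) -> B1->T, B2->F, B3->T, B3->T, B3->T, B3->T, B3->T, B3->T, B3->T, B3->T, B3->T, B3->T, B3->T, B3->T, ...; covered: B1=T, B2=F, B3=T, B3=F, B4=T, B4=F, B5=S, B5=E, B6=T
#3 (d=4, g=5, v=4) -> B1->F, B2->F, B3->T, B3->T, B3->T, B3->T, B3->T, B3->T, B3->T, B3->T, B3->F, B5->E, B4->F, B6->F; covered: B1=F, B2=F, B3=T, B3=F, B4=F, B5=E, B6=F
#4 (d=6, g=6, v=1) -> B1->F, B2->F, B3->T, B3->T, B3->T, B3->T, B3->T, B3->T, B3->T, B3->F, B5->E, B4->T, B5->E, B4->T, ...; covered: B1=F, B2=F, B3=T, B3=F, B4=T, B4=F, B5=S, B5=E, B6=T
#5 (d=5, g=5, v=5) -> B1->F, B2->F, B3->T, B3->T, B3->T, B3->T, B3->T, B3->T, B3->T, B3->F, B5->E, B4->F, B6->F; covered: B1=F, B2=F, B3=T, B3=F, B4=F, B5=E, B6=F
#6 (d=6, g=3, v=3) -> B1->F, B2->T, B3->T, B3->T, B3->T, B3->T, B3->T, B3->T, B3->T, B3->T, B3->T, B3->T, B3->T, B3->T, ...; covered: B1=F, B2=T, B3=T, B3=F, B4=F, B5=S, B6=T
#7 (d=7, g=2, v=1) -> B1->T, B2->F, B3->T, B3->T, B3->T, B3->T, B3->T, B3->T, B3->T, B3->T, B3->T, B3->T, B3->F, B5->E, ...; covered: B1=T, B2=F, B3=T, B3=F, B4=T, B4=F, B5=S, B5=E, B6=T
#8 (d=3, g=4, v=4) -> B1->F, B2->F, B3->T, B3->T, B3->T, B3->T, B3->T, B3->T, B3->T, B3->T, B3->F, B5->E, B4->F, B6->F; covered: B1=F, B2=F, B3=T, B3=F, B4=F, B5=E, B6=F
#9 (d=3, g=1, v=6) -> B1->F, B2->F, B3->T, B3->T, B3->T, B3->T, B3->T, B3->F, B5->E, B4->F, B6->F; covered: B1=F, B2=F, B3=T, B3=F, B4=F, B5=E, B6=F
union over the pool: B1=T, B1=F, B2=T, B2=F, B3=T, B3=F, B4=T, B4=F, B5=S, B5=E, B6=T, B6=F
uncovered (0 of 12): none

Answer: none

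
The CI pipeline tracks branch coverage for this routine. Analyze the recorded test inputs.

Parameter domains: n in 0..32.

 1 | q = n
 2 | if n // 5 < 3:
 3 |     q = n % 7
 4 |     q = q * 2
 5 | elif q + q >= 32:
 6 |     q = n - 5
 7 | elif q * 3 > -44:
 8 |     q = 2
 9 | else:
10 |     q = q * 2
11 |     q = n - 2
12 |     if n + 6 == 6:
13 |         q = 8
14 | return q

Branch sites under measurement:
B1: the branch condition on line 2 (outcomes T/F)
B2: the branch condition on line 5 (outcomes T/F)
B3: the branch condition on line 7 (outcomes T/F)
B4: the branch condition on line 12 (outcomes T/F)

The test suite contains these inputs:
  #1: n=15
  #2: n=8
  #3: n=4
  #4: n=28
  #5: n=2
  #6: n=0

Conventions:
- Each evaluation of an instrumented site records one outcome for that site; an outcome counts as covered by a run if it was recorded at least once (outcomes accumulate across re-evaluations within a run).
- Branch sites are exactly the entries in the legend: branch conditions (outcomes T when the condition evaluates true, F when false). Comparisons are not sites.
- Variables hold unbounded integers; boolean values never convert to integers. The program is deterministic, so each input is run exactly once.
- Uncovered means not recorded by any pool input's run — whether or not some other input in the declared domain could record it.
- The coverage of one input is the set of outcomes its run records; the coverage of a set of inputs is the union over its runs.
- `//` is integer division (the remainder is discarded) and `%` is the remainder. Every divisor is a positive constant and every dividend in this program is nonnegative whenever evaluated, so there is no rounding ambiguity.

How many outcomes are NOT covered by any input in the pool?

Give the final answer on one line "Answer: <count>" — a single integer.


#1 (n=15) -> B1->F, B2->F, B3->T; covered: B1=F, B2=F, B3=T
#2 (n=8) -> B1->T; covered: B1=T
#3 (n=4) -> B1->T; covered: B1=T
#4 (n=28) -> B1->F, B2->T; covered: B1=F, B2=T
#5 (n=2) -> B1->T; covered: B1=T
#6 (n=0) -> B1->T; covered: B1=T
union over the pool: B1=T, B1=F, B2=T, B2=F, B3=T
uncovered (3 of 8): B3=F, B4=T, B4=F
Answer: 3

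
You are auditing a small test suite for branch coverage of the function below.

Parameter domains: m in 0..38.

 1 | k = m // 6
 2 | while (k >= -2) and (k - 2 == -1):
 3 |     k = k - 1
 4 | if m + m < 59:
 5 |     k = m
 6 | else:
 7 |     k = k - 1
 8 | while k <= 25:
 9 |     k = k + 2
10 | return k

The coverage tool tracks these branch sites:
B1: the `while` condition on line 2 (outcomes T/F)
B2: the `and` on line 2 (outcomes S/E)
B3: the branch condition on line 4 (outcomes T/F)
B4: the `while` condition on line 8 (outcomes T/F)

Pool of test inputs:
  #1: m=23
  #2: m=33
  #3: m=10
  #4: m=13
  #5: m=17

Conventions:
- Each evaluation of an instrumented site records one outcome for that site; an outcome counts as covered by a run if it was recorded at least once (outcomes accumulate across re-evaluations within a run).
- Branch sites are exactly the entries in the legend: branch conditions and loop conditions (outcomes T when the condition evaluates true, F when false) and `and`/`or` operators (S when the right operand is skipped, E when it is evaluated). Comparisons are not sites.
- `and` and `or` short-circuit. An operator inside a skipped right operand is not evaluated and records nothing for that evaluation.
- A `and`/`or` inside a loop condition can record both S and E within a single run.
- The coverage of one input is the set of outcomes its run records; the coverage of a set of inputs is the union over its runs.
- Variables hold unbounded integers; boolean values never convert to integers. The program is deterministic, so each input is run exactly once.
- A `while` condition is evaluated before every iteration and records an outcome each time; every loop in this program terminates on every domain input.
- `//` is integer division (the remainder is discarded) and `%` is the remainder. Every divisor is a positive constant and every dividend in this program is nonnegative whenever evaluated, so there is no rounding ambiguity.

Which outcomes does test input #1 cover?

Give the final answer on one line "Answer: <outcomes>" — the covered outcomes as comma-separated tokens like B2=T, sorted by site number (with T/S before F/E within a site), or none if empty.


Simulating input #1 (m=23) step by step:
  B2->E, B1->F, B3->T, B4->T, B4->T, B4->F
deduplicating events, the covered set is: B1=F, B2=E, B3=T, B4=T, B4=F
Answer: B1=F, B2=E, B3=T, B4=T, B4=F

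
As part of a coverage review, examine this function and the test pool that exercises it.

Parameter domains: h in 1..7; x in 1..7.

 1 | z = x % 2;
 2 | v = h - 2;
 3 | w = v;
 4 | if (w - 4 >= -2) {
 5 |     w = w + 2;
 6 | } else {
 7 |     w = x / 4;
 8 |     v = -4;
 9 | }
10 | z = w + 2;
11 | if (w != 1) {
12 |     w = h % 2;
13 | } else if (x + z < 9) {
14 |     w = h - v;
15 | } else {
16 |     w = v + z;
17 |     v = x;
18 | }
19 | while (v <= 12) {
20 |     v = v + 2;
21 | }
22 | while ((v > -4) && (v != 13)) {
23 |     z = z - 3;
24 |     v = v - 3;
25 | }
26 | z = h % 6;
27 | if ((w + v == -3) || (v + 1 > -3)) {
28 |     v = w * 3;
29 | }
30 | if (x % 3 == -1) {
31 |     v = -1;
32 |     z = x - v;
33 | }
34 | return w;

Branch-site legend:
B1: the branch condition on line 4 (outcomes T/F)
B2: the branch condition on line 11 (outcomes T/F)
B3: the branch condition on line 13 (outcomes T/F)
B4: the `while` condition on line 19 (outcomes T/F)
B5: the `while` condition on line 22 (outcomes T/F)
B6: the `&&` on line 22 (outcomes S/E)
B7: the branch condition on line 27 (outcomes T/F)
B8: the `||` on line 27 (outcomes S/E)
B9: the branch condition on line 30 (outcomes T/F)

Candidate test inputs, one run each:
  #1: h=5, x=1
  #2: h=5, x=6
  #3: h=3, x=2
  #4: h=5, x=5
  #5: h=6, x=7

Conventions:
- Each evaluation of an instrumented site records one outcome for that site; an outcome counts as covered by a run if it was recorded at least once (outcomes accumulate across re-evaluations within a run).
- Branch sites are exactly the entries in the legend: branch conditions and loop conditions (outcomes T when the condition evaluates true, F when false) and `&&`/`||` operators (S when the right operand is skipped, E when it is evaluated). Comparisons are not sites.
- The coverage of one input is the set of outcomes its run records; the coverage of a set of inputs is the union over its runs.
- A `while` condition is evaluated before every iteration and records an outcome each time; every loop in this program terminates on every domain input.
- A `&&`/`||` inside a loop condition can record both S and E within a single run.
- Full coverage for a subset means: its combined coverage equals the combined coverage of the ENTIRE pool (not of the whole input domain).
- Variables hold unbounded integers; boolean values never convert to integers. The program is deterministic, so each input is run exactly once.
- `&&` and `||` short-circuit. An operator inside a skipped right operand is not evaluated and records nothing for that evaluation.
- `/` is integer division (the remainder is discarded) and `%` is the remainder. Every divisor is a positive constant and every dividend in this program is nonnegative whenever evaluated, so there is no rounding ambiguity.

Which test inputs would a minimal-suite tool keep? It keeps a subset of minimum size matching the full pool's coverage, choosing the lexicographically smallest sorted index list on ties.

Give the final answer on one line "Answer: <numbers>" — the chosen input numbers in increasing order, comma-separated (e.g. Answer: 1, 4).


input #1 (h=5, x=1): events B1->T, B2->T, B4->T, B4->T, B4->T, B4->T, B4->T, B4->F, B6->E, B5->F, B8->E, B7->T, B9->F; covers B1=T, B2=T, B4=T, B4=F, B5=F, B6=E, B7=T, B8=E, B9=F
input #2 (h=5, x=6): events B1->T, B2->T, B4->T, B4->T, B4->T, B4->T, B4->T, B4->F, B6->E, B5->F, B8->E, B7->T, B9->F; covers B1=T, B2=T, B4=T, B4=F, B5=F, B6=E, B7=T, B8=E, B9=F
input #3 (h=3, x=2): events B1->F, B2->T, B4->T, B4->T, B4->T, B4->T, B4->T, B4->T, B4->T, B4->T, B4->T, B4->F, B6->E, B5->T, ...; covers B1=F, B2=T, B4=T, B4=F, B5=T, B5=F, B6=S, B6=E, B7=T, B8=S, B9=F
input #4 (h=5, x=5): events B1->T, B2->T, B4->T, B4->T, B4->T, B4->T, B4->T, B4->F, B6->E, B5->F, B8->E, B7->T, B9->F; covers B1=T, B2=T, B4=T, B4=F, B5=F, B6=E, B7=T, B8=E, B9=F
input #5 (h=6, x=7): events B1->T, B2->T, B4->T, B4->T, B4->T, B4->T, B4->T, B4->F, B6->E, B5->T, B6->E, B5->T, B6->E, B5->T, ...; covers B1=T, B2=T, B4=T, B4=F, B5=T, B5=F, B6=S, B6=E, B7=F, B8=E, B9=F
pool-wide coverage (14 outcomes): B1=T, B1=F, B2=T, B4=T, B4=F, B5=T, B5=F, B6=S, B6=E, B7=T, B7=F, B8=S, B8=E, B9=F
checked all size-1 subsets: none covers 14 outcomes (max 11/14)
at size 2, {3, 5} reaches all 14 outcomes; every lexicographically earlier size-2 subset fails
Answer: 3, 5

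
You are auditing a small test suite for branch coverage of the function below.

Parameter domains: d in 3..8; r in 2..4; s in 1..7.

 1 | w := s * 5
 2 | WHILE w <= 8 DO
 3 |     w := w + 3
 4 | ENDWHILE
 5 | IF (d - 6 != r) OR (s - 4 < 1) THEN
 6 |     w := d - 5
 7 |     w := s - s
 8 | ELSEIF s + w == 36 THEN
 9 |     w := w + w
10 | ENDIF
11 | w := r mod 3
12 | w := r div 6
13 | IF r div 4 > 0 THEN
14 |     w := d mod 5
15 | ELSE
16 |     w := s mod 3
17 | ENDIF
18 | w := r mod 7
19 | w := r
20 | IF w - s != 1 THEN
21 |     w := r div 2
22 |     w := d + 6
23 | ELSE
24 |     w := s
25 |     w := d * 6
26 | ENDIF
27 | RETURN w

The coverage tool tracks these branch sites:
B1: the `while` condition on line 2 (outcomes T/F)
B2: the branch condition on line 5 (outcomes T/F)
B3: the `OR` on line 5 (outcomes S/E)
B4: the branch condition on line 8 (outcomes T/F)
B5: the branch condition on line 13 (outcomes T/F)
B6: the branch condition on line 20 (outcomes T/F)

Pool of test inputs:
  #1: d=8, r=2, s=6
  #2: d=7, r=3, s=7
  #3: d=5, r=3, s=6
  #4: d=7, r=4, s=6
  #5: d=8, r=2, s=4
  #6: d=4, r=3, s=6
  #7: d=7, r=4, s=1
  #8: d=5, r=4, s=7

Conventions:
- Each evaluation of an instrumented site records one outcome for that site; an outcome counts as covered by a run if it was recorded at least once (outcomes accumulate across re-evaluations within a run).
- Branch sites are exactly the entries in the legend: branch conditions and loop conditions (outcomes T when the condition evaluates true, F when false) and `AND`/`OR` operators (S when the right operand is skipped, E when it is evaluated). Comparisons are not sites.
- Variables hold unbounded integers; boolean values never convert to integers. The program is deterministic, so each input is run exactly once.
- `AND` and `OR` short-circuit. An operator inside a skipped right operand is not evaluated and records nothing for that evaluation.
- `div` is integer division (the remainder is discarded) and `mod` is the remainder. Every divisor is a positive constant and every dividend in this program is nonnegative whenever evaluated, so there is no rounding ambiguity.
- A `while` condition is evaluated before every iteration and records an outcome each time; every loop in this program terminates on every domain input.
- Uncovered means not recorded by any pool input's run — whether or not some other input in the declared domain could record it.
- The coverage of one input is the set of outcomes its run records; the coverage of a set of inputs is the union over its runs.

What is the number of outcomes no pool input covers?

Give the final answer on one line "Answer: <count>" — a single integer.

test 1 (d=8, r=2, s=6) fires B1->F, B3->E, B2->F, B4->T, B5->F, B6->T; hits B1=F, B2=F, B3=E, B4=T, B5=F, B6=T
test 2 (d=7, r=3, s=7) fires B1->F, B3->S, B2->T, B5->F, B6->T; hits B1=F, B2=T, B3=S, B5=F, B6=T
test 3 (d=5, r=3, s=6) fires B1->F, B3->S, B2->T, B5->F, B6->T; hits B1=F, B2=T, B3=S, B5=F, B6=T
test 4 (d=7, r=4, s=6) fires B1->F, B3->S, B2->T, B5->T, B6->T; hits B1=F, B2=T, B3=S, B5=T, B6=T
test 5 (d=8, r=2, s=4) fires B1->F, B3->E, B2->T, B5->F, B6->T; hits B1=F, B2=T, B3=E, B5=F, B6=T
test 6 (d=4, r=3, s=6) fires B1->F, B3->S, B2->T, B5->F, B6->T; hits B1=F, B2=T, B3=S, B5=F, B6=T
test 7 (d=7, r=4, s=1) fires B1->T, B1->T, B1->F, B3->S, B2->T, B5->T, B6->T; hits B1=T, B1=F, B2=T, B3=S, B5=T, B6=T
test 8 (d=5, r=4, s=7) fires B1->F, B3->S, B2->T, B5->T, B6->T; hits B1=F, B2=T, B3=S, B5=T, B6=T
union over the pool: B1=T, B1=F, B2=T, B2=F, B3=S, B3=E, B4=T, B5=T, B5=F, B6=T
uncovered (2 of 12): B4=F, B6=F

Answer: 2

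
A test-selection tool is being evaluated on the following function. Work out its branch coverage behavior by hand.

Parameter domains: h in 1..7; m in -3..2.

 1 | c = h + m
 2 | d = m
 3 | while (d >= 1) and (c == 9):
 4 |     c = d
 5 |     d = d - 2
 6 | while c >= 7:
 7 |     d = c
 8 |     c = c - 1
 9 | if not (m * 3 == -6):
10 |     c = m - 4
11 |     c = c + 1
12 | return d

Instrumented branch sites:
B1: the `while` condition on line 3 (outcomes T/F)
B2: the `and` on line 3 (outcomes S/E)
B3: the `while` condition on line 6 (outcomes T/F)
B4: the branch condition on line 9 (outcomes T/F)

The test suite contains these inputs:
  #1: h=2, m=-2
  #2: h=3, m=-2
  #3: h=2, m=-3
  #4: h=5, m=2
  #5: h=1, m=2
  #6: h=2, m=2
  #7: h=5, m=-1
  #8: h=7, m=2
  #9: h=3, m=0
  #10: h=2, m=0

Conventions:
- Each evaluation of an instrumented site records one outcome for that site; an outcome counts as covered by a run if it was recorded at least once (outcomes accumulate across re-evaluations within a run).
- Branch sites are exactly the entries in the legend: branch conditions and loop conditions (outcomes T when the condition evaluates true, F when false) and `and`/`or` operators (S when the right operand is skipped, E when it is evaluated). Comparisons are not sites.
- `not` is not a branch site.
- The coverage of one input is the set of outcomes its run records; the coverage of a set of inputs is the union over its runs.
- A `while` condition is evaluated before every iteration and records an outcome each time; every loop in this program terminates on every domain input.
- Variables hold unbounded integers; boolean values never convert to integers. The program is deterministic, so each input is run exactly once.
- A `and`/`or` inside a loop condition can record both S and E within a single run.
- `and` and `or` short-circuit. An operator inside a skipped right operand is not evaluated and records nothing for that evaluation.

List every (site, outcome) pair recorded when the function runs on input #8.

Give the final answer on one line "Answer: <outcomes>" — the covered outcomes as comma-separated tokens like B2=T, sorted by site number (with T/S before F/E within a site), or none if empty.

Simulating input #8 (h=7, m=2) step by step:
  B2->E, B1->T, B2->S, B1->F, B3->F, B4->T
as a set, this run covers: B1=T, B1=F, B2=S, B2=E, B3=F, B4=T

Answer: B1=T, B1=F, B2=S, B2=E, B3=F, B4=T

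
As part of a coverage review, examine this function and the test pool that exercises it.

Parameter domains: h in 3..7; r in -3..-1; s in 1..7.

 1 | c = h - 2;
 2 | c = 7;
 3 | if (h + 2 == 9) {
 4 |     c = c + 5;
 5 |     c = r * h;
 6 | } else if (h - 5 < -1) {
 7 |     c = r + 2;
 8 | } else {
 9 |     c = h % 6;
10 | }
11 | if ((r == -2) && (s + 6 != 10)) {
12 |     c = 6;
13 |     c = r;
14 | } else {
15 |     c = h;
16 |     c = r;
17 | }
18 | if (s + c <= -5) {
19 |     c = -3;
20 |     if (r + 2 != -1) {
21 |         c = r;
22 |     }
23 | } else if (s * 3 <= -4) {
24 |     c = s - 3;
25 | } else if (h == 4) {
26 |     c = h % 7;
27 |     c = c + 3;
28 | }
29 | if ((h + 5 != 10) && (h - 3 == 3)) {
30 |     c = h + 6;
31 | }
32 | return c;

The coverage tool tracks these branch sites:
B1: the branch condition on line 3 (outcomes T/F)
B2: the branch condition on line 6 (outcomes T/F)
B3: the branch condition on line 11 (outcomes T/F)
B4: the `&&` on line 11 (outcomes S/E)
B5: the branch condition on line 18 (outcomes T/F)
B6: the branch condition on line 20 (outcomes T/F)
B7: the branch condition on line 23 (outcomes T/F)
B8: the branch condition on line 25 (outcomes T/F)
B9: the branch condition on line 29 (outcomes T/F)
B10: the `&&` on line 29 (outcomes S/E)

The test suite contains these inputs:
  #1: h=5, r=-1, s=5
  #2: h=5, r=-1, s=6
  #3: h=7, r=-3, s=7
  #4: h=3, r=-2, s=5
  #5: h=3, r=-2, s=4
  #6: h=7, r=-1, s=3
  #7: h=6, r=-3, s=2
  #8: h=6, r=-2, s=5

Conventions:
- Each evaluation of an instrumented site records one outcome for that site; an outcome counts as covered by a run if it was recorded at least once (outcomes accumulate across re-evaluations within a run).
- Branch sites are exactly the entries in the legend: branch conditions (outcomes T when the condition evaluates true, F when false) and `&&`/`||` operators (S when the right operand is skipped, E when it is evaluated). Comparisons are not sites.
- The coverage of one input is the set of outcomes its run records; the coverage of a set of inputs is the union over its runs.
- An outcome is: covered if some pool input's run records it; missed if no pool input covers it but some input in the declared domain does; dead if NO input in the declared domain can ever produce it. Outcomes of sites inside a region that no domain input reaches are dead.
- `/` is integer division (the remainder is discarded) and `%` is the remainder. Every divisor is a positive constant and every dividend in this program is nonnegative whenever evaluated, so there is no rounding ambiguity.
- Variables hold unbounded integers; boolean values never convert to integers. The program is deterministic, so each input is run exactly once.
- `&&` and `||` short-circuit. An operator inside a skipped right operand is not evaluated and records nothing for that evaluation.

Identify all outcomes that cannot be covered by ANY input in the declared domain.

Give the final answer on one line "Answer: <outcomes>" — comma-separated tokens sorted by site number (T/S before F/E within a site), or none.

running all 105 domain inputs and tallying outcomes:
  B5=T: unreachable across the whole domain -> dead
  B6=T: unreachable across the whole domain -> dead
  B6=F: unreachable across the whole domain -> dead
  B7=T: unreachable across the whole domain -> dead
  reachable outcomes have witnesses, e.g. B1=T (e.g. h=7, r=-3, s=1), B1=F (e.g. h=3, r=-3, s=1), B2=T (e.g. h=3, r=-3, s=1), B2=F (e.g. h=4, r=-3, s=1)

Answer: B5=T, B6=T, B6=F, B7=T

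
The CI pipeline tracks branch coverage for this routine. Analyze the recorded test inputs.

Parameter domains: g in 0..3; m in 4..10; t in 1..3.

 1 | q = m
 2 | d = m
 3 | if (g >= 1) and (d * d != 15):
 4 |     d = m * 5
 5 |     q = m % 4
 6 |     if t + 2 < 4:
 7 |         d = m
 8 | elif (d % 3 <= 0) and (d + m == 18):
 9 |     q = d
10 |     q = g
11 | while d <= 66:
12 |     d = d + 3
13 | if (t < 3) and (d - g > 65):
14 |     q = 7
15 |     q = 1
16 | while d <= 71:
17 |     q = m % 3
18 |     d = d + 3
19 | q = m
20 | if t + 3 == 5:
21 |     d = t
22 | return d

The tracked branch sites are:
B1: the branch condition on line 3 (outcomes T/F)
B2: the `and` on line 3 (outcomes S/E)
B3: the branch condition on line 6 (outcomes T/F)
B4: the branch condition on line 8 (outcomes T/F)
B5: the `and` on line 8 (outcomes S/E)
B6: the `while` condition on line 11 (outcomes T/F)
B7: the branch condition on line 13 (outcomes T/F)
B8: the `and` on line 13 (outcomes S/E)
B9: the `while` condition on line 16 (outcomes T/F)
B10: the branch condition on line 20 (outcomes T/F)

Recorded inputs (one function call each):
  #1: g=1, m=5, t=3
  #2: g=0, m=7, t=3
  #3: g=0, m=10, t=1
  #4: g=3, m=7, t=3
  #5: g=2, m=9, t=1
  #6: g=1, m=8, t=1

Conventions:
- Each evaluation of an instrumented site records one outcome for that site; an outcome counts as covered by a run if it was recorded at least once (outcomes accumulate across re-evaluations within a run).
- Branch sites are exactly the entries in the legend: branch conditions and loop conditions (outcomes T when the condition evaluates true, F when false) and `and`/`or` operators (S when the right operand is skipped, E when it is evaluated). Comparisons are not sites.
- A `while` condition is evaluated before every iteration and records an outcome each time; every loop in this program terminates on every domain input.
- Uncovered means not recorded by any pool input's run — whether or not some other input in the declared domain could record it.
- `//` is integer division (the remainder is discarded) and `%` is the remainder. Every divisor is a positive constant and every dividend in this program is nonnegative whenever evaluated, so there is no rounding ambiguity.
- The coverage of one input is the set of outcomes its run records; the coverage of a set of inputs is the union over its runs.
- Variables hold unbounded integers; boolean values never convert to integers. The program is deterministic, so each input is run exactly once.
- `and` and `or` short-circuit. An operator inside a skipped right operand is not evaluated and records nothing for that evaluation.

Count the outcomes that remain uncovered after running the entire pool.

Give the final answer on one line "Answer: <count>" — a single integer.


run #1 (g=1, m=5, t=3) records B1=T, B2=E, B3=F, B6=T, B6=F, B7=F, B8=S, B9=T, B9=F, B10=F
run #2 (g=0, m=7, t=3) records B1=F, B2=S, B4=F, B5=S, B6=T, B6=F, B7=F, B8=S, B9=T, B9=F, B10=F
run #3 (g=0, m=10, t=1) records B1=F, B2=S, B4=F, B5=S, B6=T, B6=F, B7=T, B8=E, B9=T, B9=F, B10=F
run #4 (g=3, m=7, t=3) records B1=T, B2=E, B3=F, B6=T, B6=F, B7=F, B8=S, B9=T, B9=F, B10=F
run #5 (g=2, m=9, t=1) records B1=T, B2=E, B3=T, B6=T, B6=F, B7=T, B8=E, B9=T, B9=F, B10=F
run #6 (g=1, m=8, t=1) records B1=T, B2=E, B3=T, B6=T, B6=F, B7=T, B8=E, B9=T, B9=F, B10=F
union over the pool: B1=T, B1=F, B2=S, B2=E, B3=T, B3=F, B4=F, B5=S, B6=T, B6=F, B7=T, B7=F, B8=S, B8=E, B9=T, B9=F, B10=F
uncovered (3 of 20): B4=T, B5=E, B10=T
Answer: 3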